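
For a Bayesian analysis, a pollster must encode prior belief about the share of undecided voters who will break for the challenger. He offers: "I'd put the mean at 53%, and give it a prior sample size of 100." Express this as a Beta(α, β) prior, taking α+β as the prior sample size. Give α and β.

α = 53, β = 47

Under the effective-sample-size interpretation, Beta(α, β) has prior mean α/(α+β) and prior sample size α+β.
So α+β = 100 and α/(α+β) = 0.53, giving α = 0.53·100 = 53 and β = 100 − 53 = 47.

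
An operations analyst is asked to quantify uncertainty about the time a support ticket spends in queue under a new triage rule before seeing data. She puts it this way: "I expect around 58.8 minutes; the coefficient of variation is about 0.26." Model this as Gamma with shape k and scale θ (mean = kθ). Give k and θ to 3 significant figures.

For Gamma(k, scale θ): mean = kθ, variance = kθ², so CV = 1/√k.
CV = 0.26, hence k = 1/CV² = 14.8.
Then θ = mean/k = 58.8/14.8 = 3.97.

k ≈ 14.8, θ ≈ 3.97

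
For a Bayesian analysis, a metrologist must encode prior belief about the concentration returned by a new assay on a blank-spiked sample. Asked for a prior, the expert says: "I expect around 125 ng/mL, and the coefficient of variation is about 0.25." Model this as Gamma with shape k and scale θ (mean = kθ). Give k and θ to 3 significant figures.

For Gamma(k, scale θ): mean = kθ, variance = kθ², so CV = 1/√k.
CV = 0.25, hence k = 1/CV² = 16.
Then θ = mean/k = 125/16 = 7.81.

k ≈ 16, θ ≈ 7.81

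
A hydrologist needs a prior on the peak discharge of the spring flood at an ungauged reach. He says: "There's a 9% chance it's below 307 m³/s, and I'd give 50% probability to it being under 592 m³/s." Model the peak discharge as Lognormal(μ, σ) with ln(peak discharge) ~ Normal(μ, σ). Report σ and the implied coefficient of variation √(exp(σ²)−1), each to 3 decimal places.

If T ~ Lognormal(μ,σ) then ln T ~ Normal(μ,σ), so the p-quantile of ln T is μ + z_p·σ.
ln(307) = 5.727 and ln(592) = 6.384; z_{0.09} = -1.341, z_{0.5} = 0.
σ = (6.384 − 5.727)/(0 − (-1.341)) = 0.490.
μ = 5.727 − (-1.341)·0.490 = 6.384.
CV = √(exp(σ²)−1) = √(exp(0.2399)−1) = 0.521.

σ ≈ 0.490, CV ≈ 0.521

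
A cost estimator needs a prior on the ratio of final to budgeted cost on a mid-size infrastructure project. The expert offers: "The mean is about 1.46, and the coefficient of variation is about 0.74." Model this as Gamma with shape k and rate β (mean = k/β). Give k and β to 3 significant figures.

k ≈ 1.83, β ≈ 1.25

For Gamma(k, rate β): mean = k/β, variance = k/β², so CV = 1/√k.
CV = 0.74, hence k = 1/CV² = 1.83.
Then β = k/mean = 1.83/1.46 = 1.25.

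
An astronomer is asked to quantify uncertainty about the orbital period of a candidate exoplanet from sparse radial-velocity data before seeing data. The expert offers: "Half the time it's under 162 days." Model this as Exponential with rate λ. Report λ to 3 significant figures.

Exponential median = ln 2 / λ, so λ = ln 2 / 162.0 = 0.00428.

λ ≈ 0.00428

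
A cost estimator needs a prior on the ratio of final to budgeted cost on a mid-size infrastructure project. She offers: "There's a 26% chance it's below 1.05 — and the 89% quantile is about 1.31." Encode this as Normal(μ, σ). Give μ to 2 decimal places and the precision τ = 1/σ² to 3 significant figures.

The p-quantile of Normal(μ,σ) is μ + z_p·σ, with z_{0.26} = -0.6433 and z_{0.89} = 1.227.
Eliminate σ: μ = (z₂·x₁ − z₁·x₂)/(z₂ − z₁) = (1.227·1.05 − (-0.6433)·1.31)/1.87 = 1.14.
Then σ = (x₂ − x₁)/(z₂ − z₁) = (1.31 − 1.05)/1.87 = 0.14.
Precision τ = 1/σ² = 1/0.139² = 51.7.

μ = 1.14, τ = 51.7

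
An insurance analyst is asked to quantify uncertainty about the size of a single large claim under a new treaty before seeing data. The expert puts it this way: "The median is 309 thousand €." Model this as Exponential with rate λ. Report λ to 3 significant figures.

λ ≈ 0.00224

Exponential median = ln 2 / λ, so λ = ln 2 / 309.0 = 0.00224.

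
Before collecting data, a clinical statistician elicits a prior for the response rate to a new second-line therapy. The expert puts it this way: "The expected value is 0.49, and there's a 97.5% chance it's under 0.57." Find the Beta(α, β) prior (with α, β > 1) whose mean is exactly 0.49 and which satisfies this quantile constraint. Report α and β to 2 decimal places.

With mean 0.49 fixed, write α = 0.49s, β = 0.51s where s = α+β.
Need P(θ < 0.57) = 0.975 under Beta(0.49s, 0.51s). Normal approximation: (q−m)/√(m(1−m)/s) ≈ z_{0.975} = 1.96, so s ≈ 0.49·0.51·(1.96)²/(0.57−0.49)² = 150.0.
At s = 150.0: P(θ<0.57) ≈ 0.975. Adjusting to match 0.975 gives s ≈ 149.04.
So α = 0.49·149.04 ≈ 73.03, β = 0.51·149.04 ≈ 76.01.

α ≈ 73.03, β ≈ 76.01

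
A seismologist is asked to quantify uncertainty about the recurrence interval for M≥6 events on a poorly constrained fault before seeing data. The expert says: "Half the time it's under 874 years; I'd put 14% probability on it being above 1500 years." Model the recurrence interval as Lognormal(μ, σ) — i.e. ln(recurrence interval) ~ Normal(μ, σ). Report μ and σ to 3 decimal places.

μ ≈ 6.773, σ ≈ 0.500

If T ~ Lognormal(μ,σ) then ln T ~ Normal(μ,σ), so the p-quantile of ln T is μ + z_p·σ.
ln(874) = 6.773 and ln(1500) = 7.313; z_{0.5} = 0, z_{0.86} = 1.08.
σ = (7.313 − 6.773)/(1.08 − (0)) = 0.500.
μ = 6.773 − (0)·0.500 = 6.773.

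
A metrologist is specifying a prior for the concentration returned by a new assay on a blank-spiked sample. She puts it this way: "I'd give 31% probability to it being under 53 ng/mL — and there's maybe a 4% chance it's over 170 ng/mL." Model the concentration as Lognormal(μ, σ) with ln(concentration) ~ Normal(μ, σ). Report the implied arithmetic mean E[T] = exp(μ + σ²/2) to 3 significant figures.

E[T] ≈ 78.4 ng/mL

If T ~ Lognormal(μ,σ) then ln T ~ Normal(μ,σ), so the p-quantile of ln T is μ + z_p·σ.
ln(53) = 3.97 and ln(170) = 5.136; z_{0.31} = -0.4959, z_{0.96} = 1.751.
σ = (5.136 − 3.97)/(1.751 − (-0.4959)) = 0.519.
μ = 3.97 − (-0.4959)·0.519 = 4.228.
E[T] = exp(μ + σ²/2) = exp(4.228 + 0.1346) = 78.4 ng/mL.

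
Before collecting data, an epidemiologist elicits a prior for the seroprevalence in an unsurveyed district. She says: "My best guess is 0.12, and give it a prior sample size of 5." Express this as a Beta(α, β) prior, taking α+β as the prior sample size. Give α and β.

α = 0.6, β = 4.4

Under the effective-sample-size interpretation, Beta(α, β) has prior mean α/(α+β) and prior sample size α+β.
So α+β = 5 and α/(α+β) = 0.12, giving α = 0.12·5 = 0.6 and β = 5 − 0.6 = 4.4.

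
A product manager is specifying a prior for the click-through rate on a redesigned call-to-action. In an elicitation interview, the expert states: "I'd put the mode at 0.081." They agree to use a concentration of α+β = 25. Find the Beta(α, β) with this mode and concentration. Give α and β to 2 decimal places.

For α,β > 1 the Beta mode is (α−1)/(α+β−2). With α+β = 25, the mode is (α−1)/23.
Set (α−1)/23 = 0.081 → α = 1 + 0.081·23 = 2.86.
β = 25 − α = 22.14.

α = 2.86, β = 22.14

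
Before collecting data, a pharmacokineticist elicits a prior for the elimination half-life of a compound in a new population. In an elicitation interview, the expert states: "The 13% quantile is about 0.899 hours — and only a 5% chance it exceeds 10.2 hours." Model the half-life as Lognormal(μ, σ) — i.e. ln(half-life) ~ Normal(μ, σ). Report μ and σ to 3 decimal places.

μ ≈ 0.881, σ ≈ 0.876

If T ~ Lognormal(μ,σ) then ln T ~ Normal(μ,σ), so the p-quantile of ln T is μ + z_p·σ.
ln(0.899) = -0.1065 and ln(10.2) = 2.322; z_{0.13} = -1.126, z_{0.95} = 1.645.
σ = (2.322 − -0.1065)/(1.645 − (-1.126)) = 0.876.
μ = -0.1065 − (-1.126)·0.876 = 0.881.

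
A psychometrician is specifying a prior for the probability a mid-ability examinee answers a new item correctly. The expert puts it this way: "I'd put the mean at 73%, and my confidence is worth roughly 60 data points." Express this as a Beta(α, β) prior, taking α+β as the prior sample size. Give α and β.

α = 43.8, β = 16.2

Under the effective-sample-size interpretation, Beta(α, β) has prior mean α/(α+β) and prior sample size α+β.
So α+β = 60 and α/(α+β) = 0.73, giving α = 0.73·60 = 43.8 and β = 60 − 43.8 = 16.2.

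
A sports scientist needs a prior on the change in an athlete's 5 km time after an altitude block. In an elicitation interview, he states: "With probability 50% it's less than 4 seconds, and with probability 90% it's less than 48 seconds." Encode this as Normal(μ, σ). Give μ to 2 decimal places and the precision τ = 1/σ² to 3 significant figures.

For Normal(μ,σ), the p-quantile is μ + z_p·σ. Here z_{0.5} = 0, z_{0.9} = 1.282.
So 4 = μ + 0σ and 48 = μ + 1.282σ.
Subtracting: σ = (48 − 4)/(1.282 − (0)) = 34.33.
Then μ = 4 − (0)·34.33 = 4.00.
Precision τ = 1/σ² = 1/34.33² = 0.000848.

μ = 4.00, τ = 0.000848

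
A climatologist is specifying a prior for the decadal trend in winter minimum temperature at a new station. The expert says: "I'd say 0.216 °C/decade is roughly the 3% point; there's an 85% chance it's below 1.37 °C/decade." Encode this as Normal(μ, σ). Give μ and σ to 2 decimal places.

For Normal(μ,σ), the p-quantile is μ + z_p·σ. Here z_{0.03} = -1.881, z_{0.85} = 1.036.
So 0.216 = μ − 1.881σ and 1.37 = μ + 1.036σ.
Subtracting: σ = (1.37 − 0.216)/(1.036 − (-1.881)) = 0.40.
Then μ = 0.216 − (-1.881)·0.40 = 0.96.

μ = 0.96, σ = 0.40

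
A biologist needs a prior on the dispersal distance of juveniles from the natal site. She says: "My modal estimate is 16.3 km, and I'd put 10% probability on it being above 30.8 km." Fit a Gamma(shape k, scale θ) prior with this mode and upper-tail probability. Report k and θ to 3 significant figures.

Gamma(k,θ) with k>1 has mode (k−1)θ, so θ = 16.3/(k−1).
Need P(X < 30.8) = 0.9 with θ tied to k this way. Start at k = 2, θ = 16.3: P(X<30.8) ≈ 0.563.
Too low — raise k to concentrate. Iterating converges to k ≈ 5.72.
Then θ = 16.3/(5.72−1) ≈ 3.45.

k ≈ 5.72, θ ≈ 3.45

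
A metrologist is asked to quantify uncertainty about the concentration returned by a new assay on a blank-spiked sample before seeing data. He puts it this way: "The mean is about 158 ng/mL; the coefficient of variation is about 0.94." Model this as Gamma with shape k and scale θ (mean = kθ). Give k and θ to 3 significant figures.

k ≈ 1.13, θ ≈ 140

For Gamma(k, scale θ): mean = kθ, variance = kθ², so CV = 1/√k.
CV = 0.94, hence k = 1/CV² = 1.13.
Then θ = mean/k = 158/1.13 = 140.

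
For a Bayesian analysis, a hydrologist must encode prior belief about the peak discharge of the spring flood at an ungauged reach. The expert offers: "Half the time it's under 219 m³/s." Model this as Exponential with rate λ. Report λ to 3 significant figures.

Exponential median = ln 2 / λ, so λ = ln 2 / 219.0 = 0.00317.

λ ≈ 0.00317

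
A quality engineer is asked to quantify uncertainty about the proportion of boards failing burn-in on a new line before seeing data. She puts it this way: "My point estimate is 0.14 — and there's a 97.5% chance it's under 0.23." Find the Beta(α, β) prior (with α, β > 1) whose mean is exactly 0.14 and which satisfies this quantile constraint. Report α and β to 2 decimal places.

α ≈ 9.75, β ≈ 59.89

With mean 0.14 fixed, write α = 0.14s, β = 0.86s where s = α+β.
Need P(θ < 0.23) = 0.975 under Beta(0.14s, 0.86s). Normal approximation: (q−m)/√(m(1−m)/s) ≈ z_{0.975} = 1.96, so s ≈ 0.14·0.86·(1.96)²/(0.23−0.14)² = 57.1.
At s = 57.1: P(θ<0.23) ≈ 0.963. Adjusting to match 0.975 gives s ≈ 69.63.
So α = 0.14·69.63 ≈ 9.75, β = 0.86·69.63 ≈ 59.89.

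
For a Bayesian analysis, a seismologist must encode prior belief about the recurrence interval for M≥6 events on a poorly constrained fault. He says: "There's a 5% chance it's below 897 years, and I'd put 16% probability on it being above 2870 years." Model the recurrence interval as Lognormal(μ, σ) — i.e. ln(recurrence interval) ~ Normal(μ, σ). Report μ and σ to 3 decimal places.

μ ≈ 7.524, σ ≈ 0.441

If T ~ Lognormal(μ,σ) then ln T ~ Normal(μ,σ), so the p-quantile of ln T is μ + z_p·σ.
ln(897) = 6.799 and ln(2870) = 7.962; z_{0.05} = -1.645, z_{0.84} = 0.9945.
σ = (7.962 − 6.799)/(0.9945 − (-1.645)) = 0.441.
μ = 6.799 − (-1.645)·0.441 = 7.524.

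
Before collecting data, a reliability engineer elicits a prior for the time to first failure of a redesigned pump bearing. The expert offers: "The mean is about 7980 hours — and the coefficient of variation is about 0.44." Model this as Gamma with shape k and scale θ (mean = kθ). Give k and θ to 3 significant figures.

k ≈ 5.17, θ ≈ 1540

For Gamma(k, scale θ): mean = kθ, variance = kθ², so CV = 1/√k.
CV = 0.44, hence k = 1/CV² = 5.17.
Then θ = mean/k = 7980/5.17 = 1540.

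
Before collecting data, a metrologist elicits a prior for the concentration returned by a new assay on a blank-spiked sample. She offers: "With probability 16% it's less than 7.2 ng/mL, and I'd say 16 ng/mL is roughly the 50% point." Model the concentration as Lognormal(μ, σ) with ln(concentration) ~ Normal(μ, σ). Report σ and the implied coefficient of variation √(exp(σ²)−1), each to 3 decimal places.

σ ≈ 0.803, CV ≈ 0.952

If T ~ Lognormal(μ,σ) then ln T ~ Normal(μ,σ), so the p-quantile of ln T is μ + z_p·σ.
ln(7.2) = 1.974 and ln(16) = 2.773; z_{0.16} = -0.9945, z_{0.5} = 0.
σ = (2.773 − 1.974)/(0 − (-0.9945)) = 0.803.
μ = 1.974 − (-0.9945)·0.803 = 2.773.
CV = √(exp(σ²)−1) = √(exp(0.6447)−1) = 0.952.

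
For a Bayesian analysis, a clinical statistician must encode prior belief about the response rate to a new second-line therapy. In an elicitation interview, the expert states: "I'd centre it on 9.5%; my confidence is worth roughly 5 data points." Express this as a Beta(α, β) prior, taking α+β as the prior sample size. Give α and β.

Under the effective-sample-size interpretation, Beta(α, β) has prior mean α/(α+β) and prior sample size α+β.
So α+β = 5 and α/(α+β) = 0.095, giving α = 0.095·5 = 0.475 and β = 5 − 0.475 = 4.525.

α = 0.475, β = 4.525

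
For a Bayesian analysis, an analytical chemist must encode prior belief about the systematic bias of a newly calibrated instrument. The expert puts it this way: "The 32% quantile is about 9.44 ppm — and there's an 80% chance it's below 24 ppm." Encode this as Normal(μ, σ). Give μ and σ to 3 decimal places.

The p-quantile of Normal(μ,σ) is μ + z_p·σ, with z_{0.32} = -0.4677 and z_{0.8} = 0.8416.
Eliminate σ: μ = (z₂·x₁ − z₁·x₂)/(z₂ − z₁) = (0.8416·9.44 − (-0.4677)·24)/1.309 = 14.641.
Then σ = (x₂ − x₁)/(z₂ − z₁) = (24 − 9.44)/1.309 = 11.120.

μ = 14.641, σ = 11.120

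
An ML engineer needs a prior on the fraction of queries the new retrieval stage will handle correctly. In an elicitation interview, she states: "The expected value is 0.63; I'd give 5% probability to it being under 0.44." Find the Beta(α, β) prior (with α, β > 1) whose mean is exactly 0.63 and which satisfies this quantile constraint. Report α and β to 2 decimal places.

α ≈ 11.43, β ≈ 6.71

With mean 0.63 fixed, write α = 0.63s, β = 0.37s where s = α+β.
Need P(θ < 0.44) = 0.05 under Beta(0.63s, 0.37s). Normal approximation: (q−m)/√(m(1−m)/s) ≈ z_{0.05} = -1.64, so s ≈ 0.63·0.37·(-1.64)²/(0.44−0.63)² = 17.5.
At s = 17.5: P(θ<0.44) ≈ 0.053. Adjusting to match 0.05 gives s ≈ 18.14.
So α = 0.63·18.14 ≈ 11.43, β = 0.37·18.14 ≈ 6.71.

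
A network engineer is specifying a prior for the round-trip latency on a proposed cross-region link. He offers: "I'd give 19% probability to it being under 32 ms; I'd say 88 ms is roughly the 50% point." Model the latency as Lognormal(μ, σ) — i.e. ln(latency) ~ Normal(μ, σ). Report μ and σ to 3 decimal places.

If T ~ Lognormal(μ,σ) then ln T ~ Normal(μ,σ), so the p-quantile of ln T is μ + z_p·σ.
ln(32) = 3.466 and ln(88) = 4.477; z_{0.19} = -0.8779, z_{0.5} = 0.
σ = (4.477 − 3.466)/(0 − (-0.8779)) = 1.152.
μ = 3.466 − (-0.8779)·1.152 = 4.477.

μ ≈ 4.477, σ ≈ 1.152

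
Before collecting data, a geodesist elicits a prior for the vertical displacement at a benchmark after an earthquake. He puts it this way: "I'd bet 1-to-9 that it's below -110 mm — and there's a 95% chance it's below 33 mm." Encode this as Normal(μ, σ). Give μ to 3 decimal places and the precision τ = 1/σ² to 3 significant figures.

For Normal(μ,σ), the p-quantile is μ + z_p·σ. Here z_{0.1} = -1.282, z_{0.95} = 1.645.
So -110 = μ − 1.282σ and 33 = μ + 1.645σ.
Subtracting: σ = (33 − -110)/(1.645 − (-1.282)) = 48.865.
Then μ = -110 − (-1.282)·48.865 = -47.376.
Precision τ = 1/σ² = 1/48.87² = 0.000419.

μ = -47.376, τ = 0.000419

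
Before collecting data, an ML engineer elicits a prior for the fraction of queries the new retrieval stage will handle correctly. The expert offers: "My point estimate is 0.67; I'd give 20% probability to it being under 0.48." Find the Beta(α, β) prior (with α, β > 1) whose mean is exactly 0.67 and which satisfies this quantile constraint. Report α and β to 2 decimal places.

With mean 0.67 fixed, write α = 0.67s, β = 0.33s where s = α+β.
Need P(θ < 0.48) = 0.2 under Beta(0.67s, 0.33s). Normal approximation: (q−m)/√(m(1−m)/s) ≈ z_{0.2} = -0.842, so s ≈ 0.67·0.33·(-0.842)²/(0.48−0.67)² = 4.3.
At s = 4.3: P(θ<0.48) ≈ 0.192. Adjusting to match 0.2 gives s ≈ 4.01.
So α = 0.67·4.01 ≈ 2.68, β = 0.33·4.01 ≈ 1.32.

α ≈ 2.68, β ≈ 1.32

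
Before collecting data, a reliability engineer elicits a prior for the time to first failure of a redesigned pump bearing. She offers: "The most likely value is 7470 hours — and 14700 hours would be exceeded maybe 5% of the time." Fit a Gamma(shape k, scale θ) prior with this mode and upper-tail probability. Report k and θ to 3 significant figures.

k ≈ 7.05, θ ≈ 1230

Gamma(k,θ) with k>1 has mode (k−1)θ, so θ = 7470/(k−1).
Need P(X < 14700) = 0.95 with θ tied to k this way. Start at k = 2, θ = 7470: P(X<14700) ≈ 0.585.
Too low — raise k to concentrate. Iterating converges to k ≈ 7.05.
Then θ = 7470/(7.05−1) ≈ 1230.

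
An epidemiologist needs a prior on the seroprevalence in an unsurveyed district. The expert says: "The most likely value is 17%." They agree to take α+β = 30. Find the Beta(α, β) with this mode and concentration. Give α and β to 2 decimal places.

For α,β > 1 the Beta mode is (α−1)/(α+β−2). With α+β = 30, the mode is (α−1)/28.
Set (α−1)/28 = 0.17 → α = 1 + 0.17·28 = 5.76.
β = 30 − α = 24.24.

α = 5.76, β = 24.24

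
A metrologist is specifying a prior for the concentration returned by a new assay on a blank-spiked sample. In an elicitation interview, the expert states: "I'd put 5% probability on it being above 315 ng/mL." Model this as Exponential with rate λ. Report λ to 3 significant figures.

λ ≈ 0.00951

P(T > 315.0) = e^(−λ·315.0) = 0.05, so λ = −ln(0.05)/315.0 = 0.00951.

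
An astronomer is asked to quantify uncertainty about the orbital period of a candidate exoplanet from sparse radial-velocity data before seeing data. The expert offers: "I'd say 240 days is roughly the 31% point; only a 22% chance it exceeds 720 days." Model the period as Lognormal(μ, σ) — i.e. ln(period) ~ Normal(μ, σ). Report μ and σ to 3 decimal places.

If T ~ Lognormal(μ,σ) then ln T ~ Normal(μ,σ), so the p-quantile of ln T is μ + z_p·σ.
ln(240) = 5.481 and ln(720) = 6.579; z_{0.31} = -0.4959, z_{0.78} = 0.7722.
σ = (6.579 − 5.481)/(0.7722 − (-0.4959)) = 0.866.
μ = 5.481 − (-0.4959)·0.866 = 5.910.

μ ≈ 5.910, σ ≈ 0.866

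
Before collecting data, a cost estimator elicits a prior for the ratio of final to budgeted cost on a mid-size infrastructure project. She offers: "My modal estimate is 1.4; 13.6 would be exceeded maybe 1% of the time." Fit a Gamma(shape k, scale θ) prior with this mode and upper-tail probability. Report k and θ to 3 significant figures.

Gamma(k,θ) with k>1 has mode (k−1)θ, so θ = 1.4/(k−1).
Need P(X < 13.6) = 0.99 with θ tied to k this way. Start at k = 2, θ = 1.4: P(X<13.6) ≈ 0.999.
Too high — lower k to spread out. Iterating converges to k ≈ 1.61.
Then θ = 1.4/(1.61−1) ≈ 2.31.

k ≈ 1.61, θ ≈ 2.31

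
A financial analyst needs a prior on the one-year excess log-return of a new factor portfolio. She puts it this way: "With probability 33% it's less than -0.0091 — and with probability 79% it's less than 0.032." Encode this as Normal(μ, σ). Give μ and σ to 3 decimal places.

μ = 0.005, σ = 0.033

The p-quantile of Normal(μ,σ) is μ + z_p·σ, with z_{0.33} = -0.4399 and z_{0.79} = 0.8064.
Eliminate σ: μ = (z₂·x₁ − z₁·x₂)/(z₂ − z₁) = (0.8064·-0.0091 − (-0.4399)·0.032)/1.246 = 0.005.
Then σ = (x₂ − x₁)/(z₂ − z₁) = (0.032 − -0.0091)/1.246 = 0.033.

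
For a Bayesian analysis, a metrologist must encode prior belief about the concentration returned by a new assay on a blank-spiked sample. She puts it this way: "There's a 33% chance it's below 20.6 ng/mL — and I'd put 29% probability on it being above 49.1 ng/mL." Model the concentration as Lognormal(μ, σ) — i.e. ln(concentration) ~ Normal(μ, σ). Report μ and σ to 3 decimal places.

μ ≈ 3.410, σ ≈ 0.874

If T ~ Lognormal(μ,σ) then ln T ~ Normal(μ,σ), so the p-quantile of ln T is μ + z_p·σ.
ln(20.6) = 3.025 and ln(49.1) = 3.894; z_{0.33} = -0.4399, z_{0.71} = 0.5534.
σ = (3.894 − 3.025)/(0.5534 − (-0.4399)) = 0.874.
μ = 3.025 − (-0.4399)·0.874 = 3.410.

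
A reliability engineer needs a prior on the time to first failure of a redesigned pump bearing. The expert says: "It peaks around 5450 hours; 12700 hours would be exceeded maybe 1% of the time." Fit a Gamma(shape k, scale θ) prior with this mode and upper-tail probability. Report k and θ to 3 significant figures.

k ≈ 7.66, θ ≈ 819

Gamma(k,θ) with k>1 has mode (k−1)θ, so θ = 5450/(k−1).
Need P(X < 12700) = 0.99 with θ tied to k this way. Start at k = 2, θ = 5450: P(X<12700) ≈ 0.676.
Too low — raise k to concentrate. Iterating converges to k ≈ 7.66.
Then θ = 5450/(7.66−1) ≈ 819.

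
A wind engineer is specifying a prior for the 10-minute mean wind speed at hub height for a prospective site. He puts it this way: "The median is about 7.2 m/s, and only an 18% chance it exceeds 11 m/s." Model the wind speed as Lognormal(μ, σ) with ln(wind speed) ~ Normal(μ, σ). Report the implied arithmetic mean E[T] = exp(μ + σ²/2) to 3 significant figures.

If T ~ Lognormal(μ,σ) then ln T ~ Normal(μ,σ), so the p-quantile of ln T is μ + z_p·σ.
ln(7.2) = 1.974 and ln(11) = 2.398; z_{0.5} = 0, z_{0.82} = 0.9154.
σ = (2.398 − 1.974)/(0.9154 − (0)) = 0.463.
μ = 1.974 − (0)·0.463 = 1.974.
E[T] = exp(μ + σ²/2) = exp(1.974 + 0.1072) = 8.01 m/s.

E[T] ≈ 8.01 m/s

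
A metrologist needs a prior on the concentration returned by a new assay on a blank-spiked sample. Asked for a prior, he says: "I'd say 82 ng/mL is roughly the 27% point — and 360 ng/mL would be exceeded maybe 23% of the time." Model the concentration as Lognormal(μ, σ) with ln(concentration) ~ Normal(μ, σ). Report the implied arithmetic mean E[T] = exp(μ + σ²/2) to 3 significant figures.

If T ~ Lognormal(μ,σ) then ln T ~ Normal(μ,σ), so the p-quantile of ln T is μ + z_p·σ.
ln(82) = 4.407 and ln(360) = 5.886; z_{0.27} = -0.6128, z_{0.77} = 0.7388.
σ = (5.886 − 4.407)/(0.7388 − (-0.6128)) = 1.094.
μ = 4.407 − (-0.6128)·1.094 = 5.077.
E[T] = exp(μ + σ²/2) = exp(5.077 + 0.5990) = 292 ng/mL.

E[T] ≈ 292 ng/mL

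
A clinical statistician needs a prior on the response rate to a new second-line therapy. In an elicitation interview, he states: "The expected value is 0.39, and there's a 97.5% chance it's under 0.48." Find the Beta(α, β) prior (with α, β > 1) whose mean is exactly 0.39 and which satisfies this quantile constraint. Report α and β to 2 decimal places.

α ≈ 45.24, β ≈ 70.76

With mean 0.39 fixed, write α = 0.39s, β = 0.61s where s = α+β.
Need P(θ < 0.48) = 0.975 under Beta(0.39s, 0.61s). Normal approximation: (q−m)/√(m(1−m)/s) ≈ z_{0.975} = 1.96, so s ≈ 0.39·0.61·(1.96)²/(0.48−0.39)² = 112.8.
At s = 112.8: P(θ<0.48) ≈ 0.973. Adjusting to match 0.975 gives s ≈ 116.00.
So α = 0.39·116.00 ≈ 45.24, β = 0.61·116.00 ≈ 70.76.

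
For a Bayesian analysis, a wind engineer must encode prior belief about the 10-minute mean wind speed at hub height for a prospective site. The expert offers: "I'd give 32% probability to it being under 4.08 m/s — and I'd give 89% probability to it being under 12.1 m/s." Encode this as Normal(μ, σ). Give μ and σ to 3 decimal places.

μ = 6.294, σ = 4.734

For Normal(μ,σ), the p-quantile is μ + z_p·σ. Here z_{0.32} = -0.4677, z_{0.89} = 1.227.
So 4.08 = μ − 0.4677σ and 12.1 = μ + 1.227σ.
Subtracting: σ = (12.1 − 4.08)/(1.227 − (-0.4677)) = 4.734.
Then μ = 4.08 − (-0.4677)·4.734 = 6.294.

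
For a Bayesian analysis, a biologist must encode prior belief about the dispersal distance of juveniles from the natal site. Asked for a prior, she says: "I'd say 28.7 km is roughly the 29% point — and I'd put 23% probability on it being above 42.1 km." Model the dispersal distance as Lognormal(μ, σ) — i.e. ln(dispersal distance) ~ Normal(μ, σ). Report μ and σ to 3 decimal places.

If T ~ Lognormal(μ,σ) then ln T ~ Normal(μ,σ), so the p-quantile of ln T is μ + z_p·σ.
ln(28.7) = 3.357 and ln(42.1) = 3.74; z_{0.29} = -0.5534, z_{0.77} = 0.7388.
σ = (3.74 − 3.357)/(0.7388 − (-0.5534)) = 0.297.
μ = 3.357 − (-0.5534)·0.297 = 3.521.

μ ≈ 3.521, σ ≈ 0.297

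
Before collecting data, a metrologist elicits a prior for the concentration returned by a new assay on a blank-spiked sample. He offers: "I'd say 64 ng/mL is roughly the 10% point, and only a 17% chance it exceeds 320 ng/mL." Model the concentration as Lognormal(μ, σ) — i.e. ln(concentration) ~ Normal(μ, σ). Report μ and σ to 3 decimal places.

μ ≈ 5.081, σ ≈ 0.720

If T ~ Lognormal(μ,σ) then ln T ~ Normal(μ,σ), so the p-quantile of ln T is μ + z_p·σ.
ln(64) = 4.159 and ln(320) = 5.768; z_{0.1} = -1.282, z_{0.83} = 0.9542.
σ = (5.768 − 4.159)/(0.9542 − (-1.282)) = 0.720.
μ = 4.159 − (-1.282)·0.720 = 5.081.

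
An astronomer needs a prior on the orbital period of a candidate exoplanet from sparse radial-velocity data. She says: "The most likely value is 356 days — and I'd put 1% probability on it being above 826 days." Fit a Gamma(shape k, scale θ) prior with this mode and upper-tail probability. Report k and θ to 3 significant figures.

k ≈ 7.73, θ ≈ 52.9

Gamma(k,θ) with k>1 has mode (k−1)θ, so θ = 356/(k−1).
Need P(X < 826) = 0.99 with θ tied to k this way. Start at k = 2, θ = 356: P(X<826) ≈ 0.674.
Too low — raise k to concentrate. Iterating converges to k ≈ 7.73.
Then θ = 356/(7.73−1) ≈ 52.9.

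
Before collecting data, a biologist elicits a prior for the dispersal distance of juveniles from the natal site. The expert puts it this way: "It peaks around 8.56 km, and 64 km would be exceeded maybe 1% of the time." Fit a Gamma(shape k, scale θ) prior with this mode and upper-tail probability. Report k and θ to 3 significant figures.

Gamma(k,θ) with k>1 has mode (k−1)θ, so θ = 8.56/(k−1).
Need P(X < 64) = 0.99 with θ tied to k this way. Start at k = 2, θ = 8.56: P(X<64) ≈ 0.995.
Too high — lower k to spread out. Iterating converges to k ≈ 1.85.
Then θ = 8.56/(1.85−1) ≈ 10.1.

k ≈ 1.85, θ ≈ 10.1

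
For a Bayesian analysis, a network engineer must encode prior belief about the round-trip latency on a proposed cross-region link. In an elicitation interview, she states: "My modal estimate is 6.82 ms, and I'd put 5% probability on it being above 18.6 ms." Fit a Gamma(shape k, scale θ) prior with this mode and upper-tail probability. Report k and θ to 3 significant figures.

k ≈ 3.67, θ ≈ 2.56

Gamma(k,θ) with k>1 has mode (k−1)θ, so θ = 6.82/(k−1).
Need P(X < 18.6) = 0.95 with θ tied to k this way. Start at k = 2, θ = 6.82: P(X<18.6) ≈ 0.756.
Too low — raise k to concentrate. Iterating converges to k ≈ 3.67.
Then θ = 6.82/(3.67−1) ≈ 2.56.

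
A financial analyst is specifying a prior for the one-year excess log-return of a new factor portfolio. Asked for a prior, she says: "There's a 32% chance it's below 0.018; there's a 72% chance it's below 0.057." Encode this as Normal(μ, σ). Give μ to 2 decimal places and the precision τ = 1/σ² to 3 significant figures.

The p-quantile of Normal(μ,σ) is μ + z_p·σ, with z_{0.32} = -0.4677 and z_{0.72} = 0.5828.
Eliminate σ: μ = (z₂·x₁ − z₁·x₂)/(z₂ − z₁) = (0.5828·0.018 − (-0.4677)·0.057)/1.051 = 0.04.
Then σ = (x₂ − x₁)/(z₂ − z₁) = (0.057 − 0.018)/1.051 = 0.04.
Precision τ = 1/σ² = 1/0.03712² = 726.

μ = 0.04, τ = 726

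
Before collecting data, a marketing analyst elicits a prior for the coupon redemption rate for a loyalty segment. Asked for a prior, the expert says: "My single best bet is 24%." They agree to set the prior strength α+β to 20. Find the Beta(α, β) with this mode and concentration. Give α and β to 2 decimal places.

α = 5.32, β = 14.68

For α,β > 1 the Beta mode is (α−1)/(α+β−2). With α+β = 20, the mode is (α−1)/18.
Set (α−1)/18 = 0.24 → α = 1 + 0.24·18 = 5.32.
β = 20 − α = 14.68.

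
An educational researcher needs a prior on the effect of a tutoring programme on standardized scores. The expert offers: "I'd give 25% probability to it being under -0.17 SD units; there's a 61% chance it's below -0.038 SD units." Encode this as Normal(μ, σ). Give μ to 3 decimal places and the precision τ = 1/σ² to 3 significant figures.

The p-quantile of Normal(μ,σ) is μ + z_p·σ, with z_{0.25} = -0.6745 and z_{0.61} = 0.2793.
Eliminate σ: μ = (z₂·x₁ − z₁·x₂)/(z₂ − z₁) = (0.2793·-0.17 − (-0.6745)·-0.038)/0.9538 = -0.077.
Then σ = (x₂ − x₁)/(z₂ − z₁) = (-0.038 − -0.17)/0.9538 = 0.138.
Precision τ = 1/σ² = 1/0.1384² = 52.2.

μ = -0.077, τ = 52.2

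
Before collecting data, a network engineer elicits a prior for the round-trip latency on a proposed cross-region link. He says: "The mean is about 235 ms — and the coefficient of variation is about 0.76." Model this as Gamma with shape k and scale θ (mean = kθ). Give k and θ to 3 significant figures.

For Gamma(k, scale θ): mean = kθ, variance = kθ², so CV = 1/√k.
CV = 0.76, hence k = 1/CV² = 1.73.
Then θ = mean/k = 235/1.73 = 136.

k ≈ 1.73, θ ≈ 136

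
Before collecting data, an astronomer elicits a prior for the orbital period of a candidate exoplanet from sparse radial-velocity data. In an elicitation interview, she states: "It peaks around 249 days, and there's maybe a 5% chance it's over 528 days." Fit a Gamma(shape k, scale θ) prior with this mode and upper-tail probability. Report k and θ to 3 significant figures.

Gamma(k,θ) with k>1 has mode (k−1)θ, so θ = 249/(k−1).
Need P(X < 528) = 0.95 with θ tied to k this way. Start at k = 2, θ = 249: P(X<528) ≈ 0.626.
Too low — raise k to concentrate. Iterating converges to k ≈ 5.88.
Then θ = 249/(5.88−1) ≈ 51.

k ≈ 5.88, θ ≈ 51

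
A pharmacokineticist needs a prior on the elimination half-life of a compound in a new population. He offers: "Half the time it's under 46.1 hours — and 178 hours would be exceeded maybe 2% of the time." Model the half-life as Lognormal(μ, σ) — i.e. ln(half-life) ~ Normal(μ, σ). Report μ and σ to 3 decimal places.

If T ~ Lognormal(μ,σ) then ln T ~ Normal(μ,σ), so the p-quantile of ln T is μ + z_p·σ.
ln(46.1) = 3.831 and ln(178) = 5.182; z_{0.5} = 0, z_{0.98} = 2.054.
σ = (5.182 − 3.831)/(2.054 − (0)) = 0.658.
μ = 3.831 − (0)·0.658 = 3.831.

μ ≈ 3.831, σ ≈ 0.658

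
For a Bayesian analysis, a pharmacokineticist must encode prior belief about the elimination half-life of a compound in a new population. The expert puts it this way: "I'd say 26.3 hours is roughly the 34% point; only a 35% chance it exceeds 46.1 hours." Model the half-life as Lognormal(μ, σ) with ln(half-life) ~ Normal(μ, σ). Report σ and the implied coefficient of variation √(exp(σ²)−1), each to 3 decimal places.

If T ~ Lognormal(μ,σ) then ln T ~ Normal(μ,σ), so the p-quantile of ln T is μ + z_p·σ.
ln(26.3) = 3.27 and ln(46.1) = 3.831; z_{0.34} = -0.4125, z_{0.65} = 0.3853.
σ = (3.831 − 3.27)/(0.3853 − (-0.4125)) = 0.704.
μ = 3.27 − (-0.4125)·0.704 = 3.560.
CV = √(exp(σ²)−1) = √(exp(0.4949)−1) = 0.800.

σ ≈ 0.704, CV ≈ 0.800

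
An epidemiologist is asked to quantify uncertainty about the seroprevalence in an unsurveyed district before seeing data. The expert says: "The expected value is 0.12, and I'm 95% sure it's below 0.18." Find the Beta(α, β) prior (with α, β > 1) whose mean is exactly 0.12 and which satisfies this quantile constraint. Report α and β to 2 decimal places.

α ≈ 10.97, β ≈ 80.41

With mean 0.12 fixed, write α = 0.12s, β = 0.88s where s = α+β.
Need P(θ < 0.18) = 0.95 under Beta(0.12s, 0.88s). Normal approximation: (q−m)/√(m(1−m)/s) ≈ z_{0.95} = 1.64, so s ≈ 0.12·0.88·(1.64)²/(0.18−0.12)² = 79.4.
At s = 79.4: P(θ<0.18) ≈ 0.939. Adjusting to match 0.95 gives s ≈ 91.38.
So α = 0.12·91.38 ≈ 10.97, β = 0.88·91.38 ≈ 80.41.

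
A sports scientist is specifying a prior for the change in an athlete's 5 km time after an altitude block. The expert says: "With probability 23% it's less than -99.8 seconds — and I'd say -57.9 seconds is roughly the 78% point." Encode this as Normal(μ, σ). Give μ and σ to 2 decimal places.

For Normal(μ,σ), the p-quantile is μ + z_p·σ. Here z_{0.23} = -0.7388, z_{0.78} = 0.7722.
So -99.8 = μ − 0.7388σ and -57.9 = μ + 0.7722σ.
Subtracting: σ = (-57.9 − -99.8)/(0.7722 − (-0.7388)) = 27.73.
Then μ = -99.8 − (-0.7388)·27.73 = -79.31.

μ = -79.31, σ = 27.73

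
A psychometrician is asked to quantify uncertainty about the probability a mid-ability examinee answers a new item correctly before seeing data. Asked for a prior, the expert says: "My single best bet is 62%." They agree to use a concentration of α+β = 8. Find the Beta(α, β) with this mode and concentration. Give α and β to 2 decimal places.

For α,β > 1 the Beta mode is (α−1)/(α+β−2). With α+β = 8, the mode is (α−1)/6.
Set (α−1)/6 = 0.62 → α = 1 + 0.62·6 = 4.72.
β = 8 − α = 3.28.

α = 4.72, β = 3.28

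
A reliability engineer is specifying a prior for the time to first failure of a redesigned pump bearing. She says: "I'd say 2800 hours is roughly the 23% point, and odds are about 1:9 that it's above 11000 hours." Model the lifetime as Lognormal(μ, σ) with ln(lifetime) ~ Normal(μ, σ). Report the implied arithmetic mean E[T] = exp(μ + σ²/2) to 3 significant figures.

If T ~ Lognormal(μ,σ) then ln T ~ Normal(μ,σ), so the p-quantile of ln T is μ + z_p·σ.
ln(2800) = 7.937 and ln(11000) = 9.306; z_{0.23} = -0.7388, z_{0.9} = 1.282.
σ = (9.306 − 7.937)/(1.282 − (-0.7388)) = 0.677.
μ = 7.937 − (-0.7388)·0.677 = 8.438.
E[T] = exp(μ + σ²/2) = exp(8.438 + 0.2293) = 5810 hours.

E[T] ≈ 5810 hours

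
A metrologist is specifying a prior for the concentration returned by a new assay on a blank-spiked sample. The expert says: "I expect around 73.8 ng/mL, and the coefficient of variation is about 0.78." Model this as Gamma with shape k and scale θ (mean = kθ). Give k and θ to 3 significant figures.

k ≈ 1.64, θ ≈ 44.9

For Gamma(k, scale θ): mean = kθ, variance = kθ², so CV = 1/√k.
CV = 0.78, hence k = 1/CV² = 1.64.
Then θ = mean/k = 73.8/1.64 = 44.9.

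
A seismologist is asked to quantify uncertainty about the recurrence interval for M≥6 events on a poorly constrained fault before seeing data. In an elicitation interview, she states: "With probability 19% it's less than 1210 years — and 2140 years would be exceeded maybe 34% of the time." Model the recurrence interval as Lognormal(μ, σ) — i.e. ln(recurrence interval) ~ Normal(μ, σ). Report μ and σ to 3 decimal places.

If T ~ Lognormal(μ,σ) then ln T ~ Normal(μ,σ), so the p-quantile of ln T is μ + z_p·σ.
ln(1210) = 7.098 and ln(2140) = 7.669; z_{0.19} = -0.8779, z_{0.66} = 0.4125.
σ = (7.669 − 7.098)/(0.4125 − (-0.8779)) = 0.442.
μ = 7.098 − (-0.8779)·0.442 = 7.486.

μ ≈ 7.486, σ ≈ 0.442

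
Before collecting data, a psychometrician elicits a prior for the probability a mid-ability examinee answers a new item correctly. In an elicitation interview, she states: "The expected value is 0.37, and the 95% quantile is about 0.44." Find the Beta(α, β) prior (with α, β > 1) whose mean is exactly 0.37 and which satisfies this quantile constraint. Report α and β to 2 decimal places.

With mean 0.37 fixed, write α = 0.37s, β = 0.63s where s = α+β.
Need P(θ < 0.44) = 0.95 under Beta(0.37s, 0.63s). Normal approximation: (q−m)/√(m(1−m)/s) ≈ z_{0.95} = 1.64, so s ≈ 0.37·0.63·(1.64)²/(0.44−0.37)² = 128.7.
At s = 128.7: P(θ<0.44) ≈ 0.948. Adjusting to match 0.95 gives s ≈ 132.01.
So α = 0.37·132.01 ≈ 48.84, β = 0.63·132.01 ≈ 83.17.

α ≈ 48.84, β ≈ 83.17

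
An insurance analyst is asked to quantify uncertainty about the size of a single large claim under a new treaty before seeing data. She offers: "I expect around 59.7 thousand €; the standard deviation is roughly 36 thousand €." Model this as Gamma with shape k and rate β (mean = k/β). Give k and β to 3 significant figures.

For Gamma(k, rate β): mean = k/β, variance = k/β², so CV = 1/√k.
CV = SD/mean = 36/59.7 = 0.603, hence k = 1/CV² = 2.75.
Then β = k/mean = 2.75/59.7 = 0.0461.

k ≈ 2.75, β ≈ 0.0461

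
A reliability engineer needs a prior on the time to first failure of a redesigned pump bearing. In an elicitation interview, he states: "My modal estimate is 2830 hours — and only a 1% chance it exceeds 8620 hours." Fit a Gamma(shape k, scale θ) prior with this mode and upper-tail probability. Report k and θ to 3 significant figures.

k ≈ 4.62, θ ≈ 783

Gamma(k,θ) with k>1 has mode (k−1)θ, so θ = 2830/(k−1).
Need P(X < 8620) = 0.99 with θ tied to k this way. Start at k = 2, θ = 2830: P(X<8620) ≈ 0.808.
Too low — raise k to concentrate. Iterating converges to k ≈ 4.62.
Then θ = 2830/(4.62−1) ≈ 783.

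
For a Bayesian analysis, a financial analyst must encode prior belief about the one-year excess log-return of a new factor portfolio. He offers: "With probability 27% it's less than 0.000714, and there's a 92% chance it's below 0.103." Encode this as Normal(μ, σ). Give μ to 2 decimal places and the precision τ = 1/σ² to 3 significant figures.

For Normal(μ,σ), the p-quantile is μ + z_p·σ. Here z_{0.27} = -0.6128, z_{0.92} = 1.405.
So 0.000714 = μ − 0.6128σ and 0.103 = μ + 1.405σ.
Subtracting: σ = (0.103 − 0.000714)/(1.405 − (-0.6128)) = 0.05.
Then μ = 0.000714 − (-0.6128)·0.05 = 0.03.
Precision τ = 1/σ² = 1/0.05069² = 389.

μ = 0.03, τ = 389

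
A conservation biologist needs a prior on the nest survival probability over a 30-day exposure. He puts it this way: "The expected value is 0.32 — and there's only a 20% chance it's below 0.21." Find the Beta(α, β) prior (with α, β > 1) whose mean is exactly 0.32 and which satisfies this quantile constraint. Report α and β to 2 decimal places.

α ≈ 4.23, β ≈ 8.98

With mean 0.32 fixed, write α = 0.32s, β = 0.68s where s = α+β.
Need P(θ < 0.21) = 0.2 under Beta(0.32s, 0.68s). Normal approximation: (q−m)/√(m(1−m)/s) ≈ z_{0.2} = -0.842, so s ≈ 0.32·0.68·(-0.842)²/(0.21−0.32)² = 12.7.
At s = 12.7: P(θ<0.21) ≈ 0.205. Adjusting to match 0.2 gives s ≈ 13.21.
So α = 0.32·13.21 ≈ 4.23, β = 0.68·13.21 ≈ 8.98.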